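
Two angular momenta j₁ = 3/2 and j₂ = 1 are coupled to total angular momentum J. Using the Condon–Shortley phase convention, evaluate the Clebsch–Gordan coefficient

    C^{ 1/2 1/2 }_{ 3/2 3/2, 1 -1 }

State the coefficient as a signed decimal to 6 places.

j₁+j₂−J=2  J+j₁−j₂=1  J−j₁+j₂=0  j₁+j₂+J+1=4
(j₁±m₁, j₂±m₂, J±M) = (3,0,0,2,1,0)
P² = 2
sum k=0..0:
  [0] +1/2 = 1/2
S = 1/2
C² = P²·S² = 1/2 ; C = +0.707107

+√(1/2) ≈ +0.707107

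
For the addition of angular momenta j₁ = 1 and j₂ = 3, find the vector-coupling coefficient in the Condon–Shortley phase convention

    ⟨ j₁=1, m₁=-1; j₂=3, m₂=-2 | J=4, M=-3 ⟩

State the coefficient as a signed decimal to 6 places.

j₁+j₂−J=0  J+j₁−j₂=2  J−j₁+j₂=6  j₁+j₂+J+1=9
(j₁±m₁, j₂±m₂, J±M) = (0,2,1,5,1,7)
P² = 43200
sum k=0..0:
  [0] +1/240 = 1/240
S = 1/240
C² = P²·S² = 3/4 ; C = +0.866025

+√(3/4) = +0.866025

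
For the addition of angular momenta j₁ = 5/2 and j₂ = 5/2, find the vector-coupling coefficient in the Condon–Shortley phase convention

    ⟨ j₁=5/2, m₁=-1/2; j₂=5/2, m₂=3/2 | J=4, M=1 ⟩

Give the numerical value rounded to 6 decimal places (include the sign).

j₁+j₂−J=1  J+j₁−j₂=4  J−j₁+j₂=4  j₁+j₂+J+1=10
(j₁±m₁, j₂±m₂, J±M) = (2,3,4,1,5,3)
P² = 10368/35
sum k=0..1:
  [0] +1/144 = 1/144
  [1] −1/24 = -1/24
S = -5/144
C² = P²·S² = 5/14 ; C = -0.597614

−√(5/14) = -0.597614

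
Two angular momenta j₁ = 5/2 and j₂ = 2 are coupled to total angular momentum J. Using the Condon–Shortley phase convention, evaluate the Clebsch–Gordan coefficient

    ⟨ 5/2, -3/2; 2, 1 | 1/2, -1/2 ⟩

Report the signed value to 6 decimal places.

−√(4/15) = -0.516398

triangle: 4!·1!·0!/6! = 24/720
(j±m)!: 1!·4!·3!·1!·0!·1! = 144
prefactor² = (2J+1)·Δ·N² = 48/5
  k=3: −1/(3!·1!·1!·0!·0!·0!) = -1/6
Σ = -1/6  ⇒  CG² = 48/5·(-1/6)² = 4/15
CG = −√(4/15) = -0.516398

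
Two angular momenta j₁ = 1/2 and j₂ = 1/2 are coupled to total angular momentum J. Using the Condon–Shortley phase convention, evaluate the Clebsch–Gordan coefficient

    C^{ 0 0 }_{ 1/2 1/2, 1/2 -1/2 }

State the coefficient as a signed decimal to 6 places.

j₁+j₂−J=1  J+j₁−j₂=0  J−j₁+j₂=0  j₁+j₂+J+1=2
(j₁±m₁, j₂±m₂, J±M) = (1,0,0,1,0,0)
P² = 1/2
sum k=0..0:
  [0] +1/1 = 1
S = 1
C² = P²·S² = 1/2 ; C = +0.707107

+√(1/2) ≈ +0.707107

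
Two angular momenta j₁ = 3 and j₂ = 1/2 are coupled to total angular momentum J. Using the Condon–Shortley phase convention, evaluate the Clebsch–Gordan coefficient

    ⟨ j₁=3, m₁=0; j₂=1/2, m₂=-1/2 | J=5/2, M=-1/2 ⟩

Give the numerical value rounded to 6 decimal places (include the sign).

√[6·1!5!0!/7! · 3!3!0!1!2!3!] = √(432/7)
  +(−1)^0/∏(0,1,3,0,2,0)! = 1/12  (running 1/12)
⟨..|..⟩ = √(432/7)·(1/12) = +0.654654

+0.654654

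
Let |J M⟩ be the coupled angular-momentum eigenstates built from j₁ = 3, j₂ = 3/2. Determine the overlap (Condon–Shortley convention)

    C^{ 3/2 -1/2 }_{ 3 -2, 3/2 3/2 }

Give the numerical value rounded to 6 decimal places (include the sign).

j₁+j₂−J=3  J+j₁−j₂=3  J−j₁+j₂=0  j₁+j₂+J+1=7
(j₁±m₁, j₂±m₂, J±M) = (1,5,3,0,1,2)
P² = 288/7
sum k=3..3:
  [3] −1/12 = -1/12
S = -1/12
C² = P²·S² = 2/7 ; C = -0.534522

-0.534522  (= −√(2/7))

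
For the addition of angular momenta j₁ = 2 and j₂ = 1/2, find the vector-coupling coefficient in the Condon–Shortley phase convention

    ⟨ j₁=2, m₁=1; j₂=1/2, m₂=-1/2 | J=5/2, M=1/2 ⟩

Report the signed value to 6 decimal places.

+√(2/5) ≈ +0.632456

triangle: 0!*4!*1!/6! = 24/720
(j±m)!: 3!*1!*0!*1!*3!*2! = 72
prefactor² = (2J+1)*Δ*N² = 72/5
  k=0: +1/(0!*0!*1!*0!*3!*1!) = 1/6
Σ = 1/6  ⇒  CG² = 72/5*1/6² = 2/5
CG = +√(2/5) = +0.632456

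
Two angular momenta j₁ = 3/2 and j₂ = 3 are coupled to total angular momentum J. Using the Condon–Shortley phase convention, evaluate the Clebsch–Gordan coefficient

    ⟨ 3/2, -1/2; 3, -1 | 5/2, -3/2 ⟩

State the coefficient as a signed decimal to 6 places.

−√(7/20) = -0.591608

triangle: 2!·1!·4!/8! = 48/40320
(j±m)!: 1!·2!·2!·4!·1!·4! = 2304
prefactor² = (2J+1)·Δ·N² = 576/35
  k=1: −1/(1!·1!·1!·1!·0!·3!) = -1/6
  k=2: +1/(2!·0!·0!·0!·1!·4!) = 1/48
Σ = -7/48  ⇒  CG² = 576/35·(-7/48)² = 7/20
CG = −√(7/20) = -0.591608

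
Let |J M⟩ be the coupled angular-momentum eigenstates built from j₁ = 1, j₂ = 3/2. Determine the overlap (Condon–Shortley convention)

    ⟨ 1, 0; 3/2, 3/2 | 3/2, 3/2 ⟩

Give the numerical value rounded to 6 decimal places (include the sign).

√[4·1!1!2!/5! · 1!1!3!0!3!0!] = √(12/5)
  +(−1)^1/∏(1,0,0,2,1,0)! = -1/2  (running -1/2)
⟨..|..⟩ = √(12/5)·(-1/2) = -0.774597

-0.774597  (= −√(3/5))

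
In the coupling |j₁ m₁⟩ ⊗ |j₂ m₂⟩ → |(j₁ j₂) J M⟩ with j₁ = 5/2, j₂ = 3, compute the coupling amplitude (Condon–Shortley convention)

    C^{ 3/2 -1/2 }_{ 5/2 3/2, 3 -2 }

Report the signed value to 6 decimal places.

√[4·4!1!2!/8! · 4!1!1!5!1!2!] = √(192/7)
  +(−1)^0/∏(0,4,1,1,0,1)! = 1/24  (running 1/24)
  +(−1)^1/∏(1,3,0,0,1,2)! = -1/12  (running -1/24)
⟨..|..⟩ = √(192/7)·(-1/24) = -0.218218

−√(1/21) = -0.218218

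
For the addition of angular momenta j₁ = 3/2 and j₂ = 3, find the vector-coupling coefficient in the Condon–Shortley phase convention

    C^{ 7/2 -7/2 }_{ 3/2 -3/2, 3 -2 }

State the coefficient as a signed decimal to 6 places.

j₁+j₂−J=1  J+j₁−j₂=2  J−j₁+j₂=5  j₁+j₂+J+1=9
(j₁±m₁, j₂±m₂, J±M) = (0,3,1,5,0,7)
P² = 19200
sum k=1..1:
  [1] −1/240 = -1/240
S = -1/240
C² = P²·S² = 1/3 ; C = -0.577350

−√(1/3) ≈ -0.577350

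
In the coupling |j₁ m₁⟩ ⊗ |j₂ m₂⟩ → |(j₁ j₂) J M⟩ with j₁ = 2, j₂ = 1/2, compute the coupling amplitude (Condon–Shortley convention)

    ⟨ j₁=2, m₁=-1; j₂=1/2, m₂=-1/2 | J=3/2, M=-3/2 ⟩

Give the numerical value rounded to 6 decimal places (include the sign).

√[4·1!3!0!/5! · 1!3!0!1!0!3!] = √(36/5)
  +(−1)^0/∏(0,1,3,0,0,0)! = 1/6  (running 1/6)
⟨..|..⟩ = √(36/5)·(1/6) = +0.447214

+0.447214  (= +√(1/5))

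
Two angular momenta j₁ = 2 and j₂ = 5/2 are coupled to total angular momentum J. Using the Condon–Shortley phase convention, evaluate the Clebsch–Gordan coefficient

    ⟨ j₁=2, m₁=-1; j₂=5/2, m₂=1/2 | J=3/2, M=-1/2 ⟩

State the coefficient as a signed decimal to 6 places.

j₁+j₂−J=3  J+j₁−j₂=1  J−j₁+j₂=2  j₁+j₂+J+1=7
(j₁±m₁, j₂±m₂, J±M) = (1,3,3,2,1,2)
P² = 48/35
sum k=2..3:
  [2] +1/2 = 1/2
  [3] −1/12 = -1/12
S = 5/12
C² = P²·S² = 5/21 ; C = +0.487950

+0.487950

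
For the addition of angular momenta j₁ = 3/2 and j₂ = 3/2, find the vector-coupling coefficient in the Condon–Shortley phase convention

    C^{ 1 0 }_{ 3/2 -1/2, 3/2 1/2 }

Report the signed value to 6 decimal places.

triangle: 2!×1!×1!/5! = 2/120
(j±m)!: 1!×2!×2!×1!×1!×1! = 4
prefactor² = (2J+1)×Δ×N² = 1/5
  k=1: −1/(1!×1!×1!×1!×0!×0!) = -1
  k=2: +1/(2!×0!×0!×0!×1!×1!) = 1/2
Σ = -1/2  ⇒  CG² = 1/5×(-1/2)² = 1/20
CG = −√(1/20) = -0.223607

−√(1/20) = -0.223607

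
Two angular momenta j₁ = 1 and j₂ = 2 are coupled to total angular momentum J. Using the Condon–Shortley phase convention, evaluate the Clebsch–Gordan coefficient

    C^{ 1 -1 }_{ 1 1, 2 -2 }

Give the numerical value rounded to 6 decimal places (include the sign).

+0.774597  (= +√(3/5))

triangle: 2!×0!×2!/5! = 4/120
(j±m)!: 2!×0!×0!×4!×0!×2! = 96
prefactor² = (2J+1)×Δ×N² = 48/5
  k=0: +1/(0!×2!×0!×0!×0!×2!) = 1/4
Σ = 1/4  ⇒  CG² = 48/5×1/4² = 3/5
CG = +√(3/5) = +0.774597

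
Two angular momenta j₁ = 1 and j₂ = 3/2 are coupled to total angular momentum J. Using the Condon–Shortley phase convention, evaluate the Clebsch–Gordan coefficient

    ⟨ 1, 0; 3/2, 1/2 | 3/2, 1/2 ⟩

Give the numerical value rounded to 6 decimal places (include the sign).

triangle: 1!*1!*2!/5! = 2/120
(j±m)!: 1!*1!*2!*1!*2!*1! = 4
prefactor² = (2J+1)*Δ*N² = 4/15
  k=0: +1/(0!*1!*1!*2!*0!*0!) = 1/2
  k=1: −1/(1!*0!*0!*1!*1!*1!) = -1
Σ = -1/2  ⇒  CG² = 4/15*(-1/2)² = 1/15
CG = −√(1/15) = -0.258199

-0.258199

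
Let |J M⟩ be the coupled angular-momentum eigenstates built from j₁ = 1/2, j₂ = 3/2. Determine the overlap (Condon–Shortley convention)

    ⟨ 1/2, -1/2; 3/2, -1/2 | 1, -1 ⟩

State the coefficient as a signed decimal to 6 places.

−√(1/4) ≈ -0.500000

j₁+j₂−J=1  J+j₁−j₂=0  J−j₁+j₂=2  j₁+j₂+J+1=4
(j₁±m₁, j₂±m₂, J±M) = (0,1,1,2,0,2)
P² = 1
sum k=1..1:
  [1] −1/2 = -1/2
S = -1/2
C² = P²·S² = 1/4 ; C = -0.500000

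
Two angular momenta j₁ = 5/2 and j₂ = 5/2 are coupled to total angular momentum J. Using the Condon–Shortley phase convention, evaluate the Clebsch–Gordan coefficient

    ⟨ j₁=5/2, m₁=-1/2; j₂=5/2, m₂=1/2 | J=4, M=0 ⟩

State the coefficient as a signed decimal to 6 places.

−√(1/7) ≈ -0.377964

triangle: 1!·4!·4!/10! = 576/3628800
(j±m)!: 2!·3!·3!·2!·4!·4! = 82944
prefactor² = (2J+1)·Δ·N² = 20736/175
  k=0: +1/(0!·1!·3!·3!·1!·1!) = 1/36
  k=1: −1/(1!·0!·2!·2!·2!·2!) = -1/16
Σ = -5/144  ⇒  CG² = 20736/175·(-5/144)² = 1/7
CG = −√(1/7) = -0.377964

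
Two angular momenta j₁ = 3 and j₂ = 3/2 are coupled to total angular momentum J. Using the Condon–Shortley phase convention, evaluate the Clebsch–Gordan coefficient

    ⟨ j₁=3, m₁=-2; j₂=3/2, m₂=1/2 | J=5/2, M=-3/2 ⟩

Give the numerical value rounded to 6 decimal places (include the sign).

+0.267261  (= +√(1/14))

j₁+j₂−J=2  J+j₁−j₂=4  J−j₁+j₂=1  j₁+j₂+J+1=8
(j₁±m₁, j₂±m₂, J±M) = (1,5,2,1,1,4)
P² = 288/7
sum k=1..2:
  [1] −1/24 = -1/24
  [2] +1/12 = 1/12
S = 1/24
C² = P²·S² = 1/14 ; C = +0.267261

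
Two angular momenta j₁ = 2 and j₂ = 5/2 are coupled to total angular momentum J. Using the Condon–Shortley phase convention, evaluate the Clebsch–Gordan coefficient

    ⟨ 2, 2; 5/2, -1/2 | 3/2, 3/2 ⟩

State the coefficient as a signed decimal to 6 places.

√[4·3!1!2!/7! · 4!0!2!3!3!0!] = √(576/35)
  +(−1)^0/∏(0,3,0,2,1,0)! = 1/12  (running 1/12)
⟨..|..⟩ = √(576/35)·(1/12) = +0.338062

+0.338062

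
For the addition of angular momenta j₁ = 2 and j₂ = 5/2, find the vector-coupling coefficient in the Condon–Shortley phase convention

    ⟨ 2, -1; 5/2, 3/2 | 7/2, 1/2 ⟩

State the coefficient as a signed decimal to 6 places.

triangle: 1!×3!×4!/9! = 144/362880
(j±m)!: 1!×3!×4!×1!×4!×3! = 20736
prefactor² = (2J+1)×Δ×N² = 2304/35
  k=0: +1/(0!×1!×3!×4!×0!×0!) = 1/144
  k=1: −1/(1!×0!×2!×3!×1!×1!) = -1/12
Σ = -11/144  ⇒  CG² = 2304/35×(-11/144)² = 121/315
CG = −√(121/315) = -0.619780

−√(121/315) ≈ -0.619780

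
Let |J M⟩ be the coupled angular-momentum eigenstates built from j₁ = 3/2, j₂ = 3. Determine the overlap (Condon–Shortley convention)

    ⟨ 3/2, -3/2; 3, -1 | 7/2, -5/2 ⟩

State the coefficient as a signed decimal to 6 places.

−√(10/21) = -0.690066

j₁+j₂−J=1  J+j₁−j₂=2  J−j₁+j₂=5  j₁+j₂+J+1=9
(j₁±m₁, j₂±m₂, J±M) = (0,3,2,4,1,6)
P² = 7680/7
sum k=1..1:
  [1] −1/48 = -1/48
S = -1/48
C² = P²·S² = 10/21 ; C = -0.690066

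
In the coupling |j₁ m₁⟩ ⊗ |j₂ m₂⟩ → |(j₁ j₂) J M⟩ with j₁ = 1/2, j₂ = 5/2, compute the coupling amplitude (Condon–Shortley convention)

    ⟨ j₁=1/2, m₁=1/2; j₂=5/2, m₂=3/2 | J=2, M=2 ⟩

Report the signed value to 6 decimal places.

√[5·1!0!4!/6! · 1!0!4!1!4!0!] = √(96)
  +(−1)^0/∏(0,1,0,4,0,0)! = 1/24  (running 1/24)
⟨..|..⟩ = √(96)·(1/24) = +0.408248

+0.408248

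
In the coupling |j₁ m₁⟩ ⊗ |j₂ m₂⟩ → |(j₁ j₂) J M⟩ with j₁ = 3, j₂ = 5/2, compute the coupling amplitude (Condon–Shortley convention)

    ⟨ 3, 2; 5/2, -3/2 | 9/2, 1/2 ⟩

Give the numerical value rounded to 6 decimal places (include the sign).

+√(361/1386) ≈ +0.510355

√[10·1!5!4!/11! · 5!1!1!4!5!4!] = √(460800/77)
  +(−1)^0/∏(0,1,1,1,4,3)! = 1/144  (running 1/144)
  +(−1)^1/∏(1,0,0,0,5,4)! = -1/2880  (running 19/2880)
⟨..|..⟩ = √(460800/77)·(19/2880) = +0.510355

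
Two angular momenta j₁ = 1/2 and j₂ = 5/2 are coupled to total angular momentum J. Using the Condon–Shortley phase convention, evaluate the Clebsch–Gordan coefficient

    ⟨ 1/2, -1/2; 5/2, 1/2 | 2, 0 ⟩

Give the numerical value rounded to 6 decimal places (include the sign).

√[5·1!0!4!/6! · 0!1!3!2!2!2!] = √(8)
  +(−1)^1/∏(1,0,0,2,0,2)! = -1/4  (running -1/4)
⟨..|..⟩ = √(8)·(-1/4) = -0.707107

-0.707107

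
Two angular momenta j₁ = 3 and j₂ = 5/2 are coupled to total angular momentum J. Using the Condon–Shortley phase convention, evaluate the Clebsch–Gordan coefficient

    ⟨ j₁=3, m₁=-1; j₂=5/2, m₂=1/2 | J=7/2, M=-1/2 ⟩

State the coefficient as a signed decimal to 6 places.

triangle: 2!·4!·3!/10! = 288/3628800
(j±m)!: 2!·4!·3!·2!·3!·4! = 82944
prefactor² = (2J+1)·Δ·N² = 9216/175
  k=0: +1/(0!·2!·4!·3!·0!·0!) = 1/288
  k=1: −1/(1!·1!·3!·2!·1!·1!) = -1/12
  k=2: +1/(2!·0!·2!·1!·2!·2!) = 1/16
Σ = -5/288  ⇒  CG² = 9216/175·(-5/288)² = 1/63
CG = −√(1/63) = -0.125988

-0.125988  (= −√(1/63))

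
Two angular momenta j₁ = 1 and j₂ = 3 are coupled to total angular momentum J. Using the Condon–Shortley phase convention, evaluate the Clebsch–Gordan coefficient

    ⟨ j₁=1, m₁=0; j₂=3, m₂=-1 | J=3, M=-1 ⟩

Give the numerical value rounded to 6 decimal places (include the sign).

triangle: 1!*1!*5!/8! = 120/40320
(j±m)!: 1!*1!*2!*4!*2!*4! = 2304
prefactor² = (2J+1)*Δ*N² = 48
  k=0: +1/(0!*1!*1!*2!*0!*3!) = 1/12
  k=1: −1/(1!*0!*0!*1!*1!*4!) = -1/24
Σ = 1/24  ⇒  CG² = 48*1/24² = 1/12
CG = +√(1/12) = +0.288675

+0.288675  (= +√(1/12))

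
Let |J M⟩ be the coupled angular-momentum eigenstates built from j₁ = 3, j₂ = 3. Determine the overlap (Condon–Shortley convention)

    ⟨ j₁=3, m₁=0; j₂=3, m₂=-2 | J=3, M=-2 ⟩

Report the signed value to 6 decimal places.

j₁+j₂−J=3  J+j₁−j₂=3  J−j₁+j₂=3  j₁+j₂+J+1=10
(j₁±m₁, j₂±m₂, J±M) = (3,3,1,5,1,5)
P² = 216
sum k=0..1:
  [0] +1/72 = 1/72
  [1] −1/24 = -1/24
S = -1/36
C² = P²·S² = 1/6 ; C = -0.408248

-0.408248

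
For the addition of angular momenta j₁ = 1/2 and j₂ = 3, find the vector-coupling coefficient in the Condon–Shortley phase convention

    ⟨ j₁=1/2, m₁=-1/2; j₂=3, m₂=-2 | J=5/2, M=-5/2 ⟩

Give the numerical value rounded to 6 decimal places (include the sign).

−√(1/7) ≈ -0.377964

j₁+j₂−J=1  J+j₁−j₂=0  J−j₁+j₂=5  j₁+j₂+J+1=7
(j₁±m₁, j₂±m₂, J±M) = (0,1,1,5,0,5)
P² = 14400/7
sum k=1..1:
  [1] −1/120 = -1/120
S = -1/120
C² = P²·S² = 1/7 ; C = -0.377964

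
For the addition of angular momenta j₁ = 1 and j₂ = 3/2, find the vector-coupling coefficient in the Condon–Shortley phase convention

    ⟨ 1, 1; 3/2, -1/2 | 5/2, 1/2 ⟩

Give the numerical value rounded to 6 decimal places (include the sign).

√[6·0!2!3!/6! · 2!0!1!2!3!2!] = √(24/5)
  +(−1)^0/∏(0,0,0,1,2,2)! = 1/4  (running 1/4)
⟨..|..⟩ = √(24/5)·(1/4) = +0.547723

+0.547723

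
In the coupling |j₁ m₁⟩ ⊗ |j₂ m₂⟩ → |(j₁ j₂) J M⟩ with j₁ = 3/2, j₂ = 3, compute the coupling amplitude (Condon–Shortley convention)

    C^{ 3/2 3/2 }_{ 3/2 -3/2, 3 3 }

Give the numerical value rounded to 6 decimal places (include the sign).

-0.755929  (= −√(4/7))

triangle: 3!*0!*3!/7! = 36/5040
(j±m)!: 0!*3!*6!*0!*3!*0! = 25920
prefactor² = (2J+1)*Δ*N² = 5184/7
  k=3: −1/(3!*0!*0!*3!*0!*0!) = -1/36
Σ = -1/36  ⇒  CG² = 5184/7*(-1/36)² = 4/7
CG = −√(4/7) = -0.755929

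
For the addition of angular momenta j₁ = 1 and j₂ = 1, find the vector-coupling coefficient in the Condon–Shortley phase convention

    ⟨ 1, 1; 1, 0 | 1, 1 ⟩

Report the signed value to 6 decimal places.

triangle: 1!*1!*1!/4! = 1/24
(j±m)!: 2!*0!*1!*1!*2!*0! = 4
prefactor² = (2J+1)*Δ*N² = 1/2
  k=0: +1/(0!*1!*0!*1!*1!*0!) = 1
Σ = 1  ⇒  CG² = 1/2*1² = 1/2
CG = +√(1/2) = +0.707107

+√(1/2) = +0.707107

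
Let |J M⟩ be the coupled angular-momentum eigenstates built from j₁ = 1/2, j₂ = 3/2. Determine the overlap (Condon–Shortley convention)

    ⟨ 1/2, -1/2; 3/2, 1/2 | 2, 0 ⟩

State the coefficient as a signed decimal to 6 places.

triangle: 0!×1!×3!/5! = 6/120
(j±m)!: 0!×1!×2!×1!×2!×2! = 8
prefactor² = (2J+1)×Δ×N² = 2
  k=0: +1/(0!×0!×1!×2!×0!×1!) = 1/2
Σ = 1/2  ⇒  CG² = 2×1/2² = 1/2
CG = +√(1/2) = +0.707107

+0.707107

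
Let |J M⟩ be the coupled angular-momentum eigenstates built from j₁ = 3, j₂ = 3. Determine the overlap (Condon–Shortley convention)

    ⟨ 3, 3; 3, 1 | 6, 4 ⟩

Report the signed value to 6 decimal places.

√[13·0!6!6!/13! · 6!0!4!2!10!2!] = √(2985984000/11)
  +(−1)^0/∏(0,0,0,4,6,2)! = 1/34560  (running 1/34560)
⟨..|..⟩ = √(2985984000/11)·(1/34560) = +0.476731

+0.476731  (= +√(5/22))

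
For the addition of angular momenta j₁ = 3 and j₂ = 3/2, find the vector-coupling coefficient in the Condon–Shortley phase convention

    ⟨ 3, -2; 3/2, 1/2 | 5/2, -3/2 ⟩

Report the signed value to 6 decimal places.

√[6·2!4!1!/8! · 1!5!2!1!1!4!] = √(288/7)
  +(−1)^1/∏(1,1,4,1,0,0)! = -1/24  (running -1/24)
  +(−1)^2/∏(2,0,3,0,1,1)! = 1/12  (running 1/24)
⟨..|..⟩ = √(288/7)·(1/24) = +0.267261

+√(1/14) ≈ +0.267261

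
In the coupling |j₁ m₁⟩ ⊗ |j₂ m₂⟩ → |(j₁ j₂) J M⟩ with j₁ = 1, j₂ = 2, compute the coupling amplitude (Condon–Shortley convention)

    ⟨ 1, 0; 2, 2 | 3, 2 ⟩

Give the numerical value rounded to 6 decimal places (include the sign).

+√(1/3) ≈ +0.577350

j₁+j₂−J=0  J+j₁−j₂=2  J−j₁+j₂=4  j₁+j₂+J+1=7
(j₁±m₁, j₂±m₂, J±M) = (1,1,4,0,5,1)
P² = 192
sum k=0..0:
  [0] +1/24 = 1/24
S = 1/24
C² = P²·S² = 1/3 ; C = +0.577350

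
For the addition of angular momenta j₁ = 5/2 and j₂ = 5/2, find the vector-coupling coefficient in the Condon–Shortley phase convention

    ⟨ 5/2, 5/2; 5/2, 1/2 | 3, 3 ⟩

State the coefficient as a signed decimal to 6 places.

+√(5/18) = +0.527046

√[7·2!3!3!/9! · 5!0!3!2!6!0!] = √(1440)
  +(−1)^0/∏(0,2,0,3,3,0)! = 1/72  (running 1/72)
⟨..|..⟩ = √(1440)·(1/72) = +0.527046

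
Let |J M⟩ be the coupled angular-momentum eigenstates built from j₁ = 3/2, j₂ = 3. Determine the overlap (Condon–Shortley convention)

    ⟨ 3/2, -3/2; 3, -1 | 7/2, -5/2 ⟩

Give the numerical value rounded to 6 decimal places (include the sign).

√[8·1!2!5!/9! · 0!3!2!4!1!6!] = √(7680/7)
  +(−1)^1/∏(1,0,2,1,0,4)! = -1/48  (running -1/48)
⟨..|..⟩ = √(7680/7)·(-1/48) = -0.690066

−√(10/21) ≈ -0.690066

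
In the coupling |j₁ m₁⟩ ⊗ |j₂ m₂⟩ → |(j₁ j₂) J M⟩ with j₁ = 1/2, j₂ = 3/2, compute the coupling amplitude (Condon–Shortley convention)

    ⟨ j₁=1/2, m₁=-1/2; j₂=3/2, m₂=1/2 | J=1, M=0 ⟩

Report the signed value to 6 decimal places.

-0.707107

j₁+j₂−J=1  J+j₁−j₂=0  J−j₁+j₂=2  j₁+j₂+J+1=4
(j₁±m₁, j₂±m₂, J±M) = (0,1,2,1,1,1)
P² = 1/2
sum k=1..1:
  [1] −1/1 = -1
S = -1
C² = P²·S² = 1/2 ; C = -0.707107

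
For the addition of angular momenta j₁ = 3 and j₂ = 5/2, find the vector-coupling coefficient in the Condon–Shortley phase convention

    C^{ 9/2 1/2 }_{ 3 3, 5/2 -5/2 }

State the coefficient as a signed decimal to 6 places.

j₁+j₂−J=1  J+j₁−j₂=5  J−j₁+j₂=4  j₁+j₂+J+1=11
(j₁±m₁, j₂±m₂, J±M) = (6,0,0,5,5,4)
P² = 13824000/77
sum k=0..0:
  [0] +1/2880 = 1/2880
S = 1/2880
C² = P²·S² = 5/231 ; C = +0.147122

+√(5/231) = +0.147122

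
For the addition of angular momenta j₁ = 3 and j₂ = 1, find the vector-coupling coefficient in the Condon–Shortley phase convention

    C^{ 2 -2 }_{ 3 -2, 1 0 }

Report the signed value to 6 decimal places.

√[5·2!4!0!/7! · 1!5!1!1!0!4!] = √(960/7)
  +(−1)^1/∏(1,1,4,0,0,0)! = -1/24  (running -1/24)
⟨..|..⟩ = √(960/7)·(-1/24) = -0.487950

-0.487950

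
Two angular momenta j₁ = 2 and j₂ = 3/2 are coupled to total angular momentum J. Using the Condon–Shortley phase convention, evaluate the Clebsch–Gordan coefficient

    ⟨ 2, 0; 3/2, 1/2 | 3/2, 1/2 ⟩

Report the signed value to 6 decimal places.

triangle: 2!×2!×1!/6! = 4/720
(j±m)!: 2!×2!×2!×1!×2!×1! = 16
prefactor² = (2J+1)×Δ×N² = 16/45
  k=1: −1/(1!×1!×1!×1!×1!×0!) = -1
  k=2: +1/(2!×0!×0!×0!×2!×1!) = 1/4
Σ = -3/4  ⇒  CG² = 16/45×(-3/4)² = 1/5
CG = −√(1/5) = -0.447214

−√(1/5) = -0.447214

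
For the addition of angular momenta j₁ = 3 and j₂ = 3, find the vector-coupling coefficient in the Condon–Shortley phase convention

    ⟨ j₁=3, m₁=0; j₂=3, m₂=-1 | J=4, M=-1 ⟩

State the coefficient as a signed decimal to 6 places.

-0.312094

triangle: 2!*4!*4!/11! = 1152/39916800
(j±m)!: 3!*3!*2!*4!*3!*5! = 1244160
prefactor² = (2J+1)*Δ*N² = 124416/385
  k=0: +1/(0!*2!*3!*2!*1!*2!) = 1/48
  k=1: −1/(1!*1!*2!*1!*2!*3!) = -1/24
  k=2: +1/(2!*0!*1!*0!*3!*4!) = 1/288
Σ = -5/288  ⇒  CG² = 124416/385*(-5/288)² = 15/154
CG = −√(15/154) = -0.312094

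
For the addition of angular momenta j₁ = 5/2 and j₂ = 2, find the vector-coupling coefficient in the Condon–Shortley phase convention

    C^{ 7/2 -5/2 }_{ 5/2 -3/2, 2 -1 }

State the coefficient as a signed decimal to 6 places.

triangle: 1!·4!·3!/9! = 144/362880
(j±m)!: 1!·4!·1!·3!·1!·6! = 103680
prefactor² = (2J+1)·Δ·N² = 2304/7
  k=0: +1/(0!·1!·4!·1!·0!·2!) = 1/48
  k=1: −1/(1!·0!·3!·0!·1!·3!) = -1/36
Σ = -1/144  ⇒  CG² = 2304/7·(-1/144)² = 1/63
CG = −√(1/63) = -0.125988

−√(1/63) = -0.125988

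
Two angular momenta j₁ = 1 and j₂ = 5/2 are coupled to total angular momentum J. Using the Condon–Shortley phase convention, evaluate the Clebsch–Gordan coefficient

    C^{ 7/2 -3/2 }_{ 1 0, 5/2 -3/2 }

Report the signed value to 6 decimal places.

+√(10/21) ≈ +0.690066

triangle: 0!·2!·5!/8! = 240/40320
(j±m)!: 1!·1!·1!·4!·2!·5! = 5760
prefactor² = (2J+1)·Δ·N² = 1920/7
  k=0: +1/(0!·0!·1!·1!·1!·4!) = 1/24
Σ = 1/24  ⇒  CG² = 1920/7·1/24² = 10/21
CG = +√(10/21) = +0.690066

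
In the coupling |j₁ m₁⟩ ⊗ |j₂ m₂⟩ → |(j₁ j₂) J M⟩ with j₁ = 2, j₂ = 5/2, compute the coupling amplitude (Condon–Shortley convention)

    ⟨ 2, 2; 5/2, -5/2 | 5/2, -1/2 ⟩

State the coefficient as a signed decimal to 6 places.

triangle: 2!·2!·3!/8! = 24/40320
(j±m)!: 4!·0!·0!·5!·2!·3! = 34560
prefactor² = (2J+1)·Δ·N² = 864/7
  k=0: +1/(0!·2!·0!·0!·2!·3!) = 1/24
Σ = 1/24  ⇒  CG² = 864/7·1/24² = 3/14
CG = +√(3/14) = +0.462910

+√(3/14) = +0.462910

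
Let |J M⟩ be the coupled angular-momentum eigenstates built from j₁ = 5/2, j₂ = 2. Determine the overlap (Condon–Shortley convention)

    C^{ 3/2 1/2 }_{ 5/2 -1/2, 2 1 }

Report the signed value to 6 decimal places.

+√(5/21) = +0.487950

j₁+j₂−J=3  J+j₁−j₂=2  J−j₁+j₂=1  j₁+j₂+J+1=7
(j₁±m₁, j₂±m₂, J±M) = (2,3,3,1,2,1)
P² = 48/35
sum k=2..3:
  [2] +1/2 = 1/2
  [3] −1/12 = -1/12
S = 5/12
C² = P²·S² = 5/21 ; C = +0.487950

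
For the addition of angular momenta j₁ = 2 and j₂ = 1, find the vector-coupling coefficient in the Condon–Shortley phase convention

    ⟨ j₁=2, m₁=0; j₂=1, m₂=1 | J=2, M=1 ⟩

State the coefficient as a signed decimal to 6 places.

√[5·1!3!1!/6! · 2!2!2!0!3!1!] = √(2)
  +(−1)^1/∏(1,0,1,1,2,0)! = -1/2  (running -1/2)
⟨..|..⟩ = √(2)·(-1/2) = -0.707107

−√(1/2) = -0.707107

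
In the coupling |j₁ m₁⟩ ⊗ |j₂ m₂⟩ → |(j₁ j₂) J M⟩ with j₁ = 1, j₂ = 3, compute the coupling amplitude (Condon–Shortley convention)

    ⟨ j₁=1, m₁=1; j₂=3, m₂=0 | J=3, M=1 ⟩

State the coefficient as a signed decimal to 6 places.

j₁+j₂−J=1  J+j₁−j₂=1  J−j₁+j₂=5  j₁+j₂+J+1=8
(j₁±m₁, j₂±m₂, J±M) = (2,0,3,3,4,2)
P² = 72
sum k=0..0:
  [0] +1/12 = 1/12
S = 1/12
C² = P²·S² = 1/2 ; C = +0.707107

+0.707107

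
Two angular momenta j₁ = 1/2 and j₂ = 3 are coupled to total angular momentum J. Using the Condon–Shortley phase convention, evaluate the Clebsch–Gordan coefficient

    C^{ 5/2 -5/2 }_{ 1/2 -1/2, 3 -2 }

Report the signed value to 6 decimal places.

triangle: 1!*0!*5!/7! = 120/5040
(j±m)!: 0!*1!*1!*5!*0!*5! = 14400
prefactor² = (2J+1)*Δ*N² = 14400/7
  k=1: −1/(1!*0!*0!*0!*0!*5!) = -1/120
Σ = -1/120  ⇒  CG² = 14400/7*(-1/120)² = 1/7
CG = −√(1/7) = -0.377964

-0.377964  (= −√(1/7))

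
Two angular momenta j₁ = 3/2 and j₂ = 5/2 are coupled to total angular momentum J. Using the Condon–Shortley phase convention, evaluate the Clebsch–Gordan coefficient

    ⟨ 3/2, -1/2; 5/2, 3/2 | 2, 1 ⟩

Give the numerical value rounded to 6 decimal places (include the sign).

+0.154303  (= +√(1/42))

√[5·2!1!3!/7! · 1!2!4!1!3!1!] = √(24/7)
  +(−1)^1/∏(1,1,1,3,0,0)! = -1/6  (running -1/6)
  +(−1)^2/∏(2,0,0,2,1,1)! = 1/4  (running 1/12)
⟨..|..⟩ = √(24/7)·(1/12) = +0.154303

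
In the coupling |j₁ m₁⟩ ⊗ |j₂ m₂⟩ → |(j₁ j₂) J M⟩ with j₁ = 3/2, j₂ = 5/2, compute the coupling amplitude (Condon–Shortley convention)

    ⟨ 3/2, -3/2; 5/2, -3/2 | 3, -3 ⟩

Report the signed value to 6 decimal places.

-0.612372

√[7·1!2!4!/8! · 0!3!1!4!0!6!] = √(864)
  +(−1)^1/∏(1,0,2,0,0,4)! = -1/48  (running -1/48)
⟨..|..⟩ = √(864)·(-1/48) = -0.612372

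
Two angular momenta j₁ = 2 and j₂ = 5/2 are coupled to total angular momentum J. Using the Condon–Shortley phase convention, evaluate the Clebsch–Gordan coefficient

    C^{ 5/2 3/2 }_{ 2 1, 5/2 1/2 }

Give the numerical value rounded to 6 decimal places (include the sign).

-0.414039

√[6·2!2!3!/8! · 3!1!3!2!4!1!] = √(216/35)
  +(−1)^0/∏(0,2,1,3,1,0)! = 1/12  (running 1/12)
  +(−1)^1/∏(1,1,0,2,2,1)! = -1/4  (running -1/6)
⟨..|..⟩ = √(216/35)·(-1/6) = -0.414039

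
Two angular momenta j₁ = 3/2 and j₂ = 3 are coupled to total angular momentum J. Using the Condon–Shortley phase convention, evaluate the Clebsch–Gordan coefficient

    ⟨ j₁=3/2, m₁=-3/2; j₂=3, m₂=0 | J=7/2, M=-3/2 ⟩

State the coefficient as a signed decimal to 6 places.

√[8·1!2!5!/9! · 0!3!3!3!2!5!] = √(1920/7)
  +(−1)^1/∏(1,0,2,2,0,3)! = -1/24  (running -1/24)
⟨..|..⟩ = √(1920/7)·(-1/24) = -0.690066

-0.690066  (= −√(10/21))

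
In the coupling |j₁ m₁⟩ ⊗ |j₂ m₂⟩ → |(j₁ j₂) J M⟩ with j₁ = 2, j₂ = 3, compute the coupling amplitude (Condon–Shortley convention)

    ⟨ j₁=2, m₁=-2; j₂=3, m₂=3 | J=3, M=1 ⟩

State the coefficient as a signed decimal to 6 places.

√[7·2!2!4!/9! · 0!4!6!0!4!2!] = √(1536)
  +(−1)^2/∏(2,0,2,4,0,0)! = 1/96  (running 1/96)
⟨..|..⟩ = √(1536)·(1/96) = +0.408248

+0.408248  (= +√(1/6))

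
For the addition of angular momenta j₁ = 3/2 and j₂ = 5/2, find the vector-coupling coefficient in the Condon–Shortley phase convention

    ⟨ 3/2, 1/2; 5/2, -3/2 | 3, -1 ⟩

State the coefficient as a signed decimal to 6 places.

+√(49/120) = +0.639010

triangle: 1!·2!·4!/8! = 48/40320
(j±m)!: 2!·1!·1!·4!·2!·4! = 2304
prefactor² = (2J+1)·Δ·N² = 96/5
  k=0: +1/(0!·1!·1!·1!·1!·3!) = 1/6
  k=1: −1/(1!·0!·0!·0!·2!·4!) = -1/48
Σ = 7/48  ⇒  CG² = 96/5·7/48² = 49/120
CG = +√(49/120) = +0.639010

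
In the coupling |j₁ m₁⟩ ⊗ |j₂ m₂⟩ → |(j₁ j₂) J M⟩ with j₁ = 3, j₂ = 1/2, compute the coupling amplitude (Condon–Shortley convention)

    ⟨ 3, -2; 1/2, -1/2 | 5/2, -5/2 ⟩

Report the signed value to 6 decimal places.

+0.377964  (= +√(1/7))

j₁+j₂−J=1  J+j₁−j₂=5  J−j₁+j₂=0  j₁+j₂+J+1=7
(j₁±m₁, j₂±m₂, J±M) = (1,5,0,1,0,5)
P² = 14400/7
sum k=0..0:
  [0] +1/120 = 1/120
S = 1/120
C² = P²·S² = 1/7 ; C = +0.377964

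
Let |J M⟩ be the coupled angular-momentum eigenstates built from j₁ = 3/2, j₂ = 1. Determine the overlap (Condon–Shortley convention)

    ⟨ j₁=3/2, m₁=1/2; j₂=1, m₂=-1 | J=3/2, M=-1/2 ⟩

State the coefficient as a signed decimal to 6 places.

j₁+j₂−J=1  J+j₁−j₂=2  J−j₁+j₂=1  j₁+j₂+J+1=5
(j₁±m₁, j₂±m₂, J±M) = (2,1,0,2,1,2)
P² = 8/15
sum k=0..0:
  [0] +1/1 = 1
S = 1
C² = P²·S² = 8/15 ; C = +0.730297

+√(8/15) ≈ +0.730297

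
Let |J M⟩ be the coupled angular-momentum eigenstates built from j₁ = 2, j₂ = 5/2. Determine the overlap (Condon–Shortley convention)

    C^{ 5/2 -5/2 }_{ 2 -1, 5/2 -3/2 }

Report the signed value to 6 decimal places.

−√(3/7) = -0.654654

triangle: 2!·2!·3!/8! = 24/40320
(j±m)!: 1!·3!·1!·4!·0!·5! = 17280
prefactor² = (2J+1)·Δ·N² = 432/7
  k=1: −1/(1!·1!·2!·0!·0!·3!) = -1/12
Σ = -1/12  ⇒  CG² = 432/7·(-1/12)² = 3/7
CG = −√(3/7) = -0.654654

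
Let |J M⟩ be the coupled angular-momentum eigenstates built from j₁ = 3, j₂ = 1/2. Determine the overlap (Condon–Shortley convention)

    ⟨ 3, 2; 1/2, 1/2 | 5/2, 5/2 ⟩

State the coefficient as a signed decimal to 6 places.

−√(1/7) = -0.377964

√[6·1!5!0!/7! · 5!1!1!0!5!0!] = √(14400/7)
  +(−1)^1/∏(1,0,0,0,5,0)! = -1/120  (running -1/120)
⟨..|..⟩ = √(14400/7)·(-1/120) = -0.377964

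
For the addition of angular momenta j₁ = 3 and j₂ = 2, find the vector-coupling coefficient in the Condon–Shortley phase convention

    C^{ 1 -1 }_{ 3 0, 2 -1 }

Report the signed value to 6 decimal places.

triangle: 4!×2!×0!/7! = 48/5040
(j±m)!: 3!×3!×1!×3!×0!×2! = 432
prefactor² = (2J+1)×Δ×N² = 432/35
  k=1: −1/(1!×3!×2!×0!×0!×0!) = -1/12
Σ = -1/12  ⇒  CG² = 432/35×(-1/12)² = 3/35
CG = −√(3/35) = -0.292770

-0.292770  (= −√(3/35))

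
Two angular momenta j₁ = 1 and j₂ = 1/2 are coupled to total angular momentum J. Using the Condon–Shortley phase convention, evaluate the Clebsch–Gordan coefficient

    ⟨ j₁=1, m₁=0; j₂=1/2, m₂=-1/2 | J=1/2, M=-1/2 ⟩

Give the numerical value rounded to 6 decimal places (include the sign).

+√(1/3) ≈ +0.577350

triangle: 1!*1!*0!/3! = 1/6
(j±m)!: 1!*1!*0!*1!*0!*1! = 1
prefactor² = (2J+1)*Δ*N² = 1/3
  k=0: +1/(0!*1!*1!*0!*0!*0!) = 1
Σ = 1  ⇒  CG² = 1/3*1² = 1/3
CG = +√(1/3) = +0.577350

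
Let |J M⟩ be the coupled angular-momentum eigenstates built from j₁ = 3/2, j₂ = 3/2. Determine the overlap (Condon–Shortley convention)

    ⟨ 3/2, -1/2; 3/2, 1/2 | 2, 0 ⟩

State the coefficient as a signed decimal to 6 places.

-0.500000  (= −√(1/4))

triangle: 1!*2!*2!/6! = 4/720
(j±m)!: 1!*2!*2!*1!*2!*2! = 16
prefactor² = (2J+1)*Δ*N² = 4/9
  k=0: +1/(0!*1!*2!*2!*0!*0!) = 1/4
  k=1: −1/(1!*0!*1!*1!*1!*1!) = -1
Σ = -3/4  ⇒  CG² = 4/9*(-3/4)² = 1/4
CG = −√(1/4) = -0.500000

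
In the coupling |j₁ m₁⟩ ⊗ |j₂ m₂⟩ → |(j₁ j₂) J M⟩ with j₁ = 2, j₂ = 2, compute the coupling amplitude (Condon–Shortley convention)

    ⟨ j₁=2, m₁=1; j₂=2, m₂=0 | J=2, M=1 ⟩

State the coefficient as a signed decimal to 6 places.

-0.267261

√[5·2!2!2!/7! · 3!1!2!2!3!1!] = √(8/7)
  +(−1)^0/∏(0,2,1,2,1,0)! = 1/4  (running 1/4)
  +(−1)^1/∏(1,1,0,1,2,1)! = -1/2  (running -1/4)
⟨..|..⟩ = √(8/7)·(-1/4) = -0.267261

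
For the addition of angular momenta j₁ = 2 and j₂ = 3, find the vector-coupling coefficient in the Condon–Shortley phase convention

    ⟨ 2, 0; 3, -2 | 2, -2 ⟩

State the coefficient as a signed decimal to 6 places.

triangle: 3!×1!×3!/8! = 36/40320
(j±m)!: 2!×2!×1!×5!×0!×4! = 11520
prefactor² = (2J+1)×Δ×N² = 360/7
  k=1: −1/(1!×2!×1!×0!×0!×3!) = -1/12
Σ = -1/12  ⇒  CG² = 360/7×(-1/12)² = 5/14
CG = −√(5/14) = -0.597614

-0.597614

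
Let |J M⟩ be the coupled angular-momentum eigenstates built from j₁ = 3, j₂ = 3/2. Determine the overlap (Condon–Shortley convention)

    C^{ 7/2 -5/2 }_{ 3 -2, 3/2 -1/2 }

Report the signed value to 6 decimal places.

triangle: 1!×5!×2!/9! = 240/362880
(j±m)!: 1!×5!×1!×2!×1!×6! = 172800
prefactor² = (2J+1)×Δ×N² = 6400/7
  k=0: +1/(0!×1!×5!×1!×0!×1!) = 1/120
  k=1: −1/(1!×0!×4!×0!×1!×2!) = -1/48
Σ = -1/80  ⇒  CG² = 6400/7×(-1/80)² = 1/7
CG = −√(1/7) = -0.377964

-0.377964  (= −√(1/7))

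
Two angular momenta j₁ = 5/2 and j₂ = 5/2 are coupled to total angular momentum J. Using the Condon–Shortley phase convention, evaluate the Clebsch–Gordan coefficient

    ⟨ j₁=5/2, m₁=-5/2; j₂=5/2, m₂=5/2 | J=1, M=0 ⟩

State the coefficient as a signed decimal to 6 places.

+√(5/14) ≈ +0.597614

j₁+j₂−J=4  J+j₁−j₂=1  J−j₁+j₂=1  j₁+j₂+J+1=7
(j₁±m₁, j₂±m₂, J±M) = (0,5,5,0,1,1)
P² = 1440/7
sum k=4..4:
  [4] +1/24 = 1/24
S = 1/24
C² = P²·S² = 5/14 ; C = +0.597614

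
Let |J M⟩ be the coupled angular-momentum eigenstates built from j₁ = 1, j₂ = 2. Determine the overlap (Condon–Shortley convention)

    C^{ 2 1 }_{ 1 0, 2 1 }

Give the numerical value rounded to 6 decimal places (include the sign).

triangle: 1!·1!·3!/6! = 6/720
(j±m)!: 1!·1!·3!·1!·3!·1! = 36
prefactor² = (2J+1)·Δ·N² = 3/2
  k=0: +1/(0!·1!·1!·3!·0!·0!) = 1/6
  k=1: −1/(1!·0!·0!·2!·1!·1!) = -1/2
Σ = -1/3  ⇒  CG² = 3/2·(-1/3)² = 1/6
CG = −√(1/6) = -0.408248

-0.408248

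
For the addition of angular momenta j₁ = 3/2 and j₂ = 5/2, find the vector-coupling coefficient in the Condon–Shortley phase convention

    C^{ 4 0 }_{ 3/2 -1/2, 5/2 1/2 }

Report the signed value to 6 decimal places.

√[9·0!3!5!/9! · 1!2!3!2!4!4!] = √(1728/7)
  +(−1)^0/∏(0,0,2,3,1,2)! = 1/24  (running 1/24)
⟨..|..⟩ = √(1728/7)·(1/24) = +0.654654

+√(3/7) ≈ +0.654654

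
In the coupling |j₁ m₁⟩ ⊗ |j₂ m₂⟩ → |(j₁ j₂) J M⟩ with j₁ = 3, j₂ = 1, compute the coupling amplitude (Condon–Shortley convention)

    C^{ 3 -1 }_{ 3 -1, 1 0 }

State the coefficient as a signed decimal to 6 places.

triangle: 1!×5!×1!/8! = 120/40320
(j±m)!: 2!×4!×1!×1!×2!×4! = 2304
prefactor² = (2J+1)×Δ×N² = 48
  k=0: +1/(0!×1!×4!×1!×1!×0!) = 1/24
  k=1: −1/(1!×0!×3!×0!×2!×1!) = -1/12
Σ = -1/24  ⇒  CG² = 48×(-1/24)² = 1/12
CG = −√(1/12) = -0.288675

-0.288675  (= −√(1/12))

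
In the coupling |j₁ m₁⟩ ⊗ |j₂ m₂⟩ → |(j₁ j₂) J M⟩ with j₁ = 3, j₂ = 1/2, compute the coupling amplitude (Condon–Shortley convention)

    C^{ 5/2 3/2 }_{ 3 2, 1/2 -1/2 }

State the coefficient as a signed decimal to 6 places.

+√(5/7) ≈ +0.845154

√[6·1!5!0!/7! · 5!1!0!1!4!1!] = √(2880/7)
  +(−1)^0/∏(0,1,1,0,4,0)! = 1/24  (running 1/24)
⟨..|..⟩ = √(2880/7)·(1/24) = +0.845154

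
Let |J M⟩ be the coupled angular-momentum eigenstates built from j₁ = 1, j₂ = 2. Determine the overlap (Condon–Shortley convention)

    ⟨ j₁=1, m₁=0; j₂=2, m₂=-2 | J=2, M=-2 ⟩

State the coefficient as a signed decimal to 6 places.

+√(2/3) ≈ +0.816497

triangle: 1!×1!×3!/6! = 6/720
(j±m)!: 1!×1!×0!×4!×0!×4! = 576
prefactor² = (2J+1)×Δ×N² = 24
  k=0: +1/(0!×1!×1!×0!×0!×3!) = 1/6
Σ = 1/6  ⇒  CG² = 24×1/6² = 2/3
CG = +√(2/3) = +0.816497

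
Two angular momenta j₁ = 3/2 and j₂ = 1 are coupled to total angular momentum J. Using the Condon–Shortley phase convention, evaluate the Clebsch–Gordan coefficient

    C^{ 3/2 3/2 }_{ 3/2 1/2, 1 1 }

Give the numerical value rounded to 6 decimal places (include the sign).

−√(2/5) ≈ -0.632456

j₁+j₂−J=1  J+j₁−j₂=2  J−j₁+j₂=1  j₁+j₂+J+1=5
(j₁±m₁, j₂±m₂, J±M) = (2,1,2,0,3,0)
P² = 8/5
sum k=1..1:
  [1] −1/2 = -1/2
S = -1/2
C² = P²·S² = 2/5 ; C = -0.632456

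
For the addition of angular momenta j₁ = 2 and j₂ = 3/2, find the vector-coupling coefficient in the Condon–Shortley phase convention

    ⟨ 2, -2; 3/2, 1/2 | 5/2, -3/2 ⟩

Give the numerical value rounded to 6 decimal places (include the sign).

-0.676123

j₁+j₂−J=1  J+j₁−j₂=3  J−j₁+j₂=2  j₁+j₂+J+1=7
(j₁±m₁, j₂±m₂, J±M) = (0,4,2,1,1,4)
P² = 576/35
sum k=1..1:
  [1] −1/6 = -1/6
S = -1/6
C² = P²·S² = 16/35 ; C = -0.676123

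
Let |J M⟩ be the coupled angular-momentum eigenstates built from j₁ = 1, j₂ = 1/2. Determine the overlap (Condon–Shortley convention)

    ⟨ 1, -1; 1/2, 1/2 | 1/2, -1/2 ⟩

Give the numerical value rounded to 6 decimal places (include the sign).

j₁+j₂−J=1  J+j₁−j₂=1  J−j₁+j₂=0  j₁+j₂+J+1=3
(j₁±m₁, j₂±m₂, J±M) = (0,2,1,0,0,1)
P² = 2/3
sum k=1..1:
  [1] −1/1 = -1
S = -1
C² = P²·S² = 2/3 ; C = -0.816497

-0.816497  (= −√(2/3))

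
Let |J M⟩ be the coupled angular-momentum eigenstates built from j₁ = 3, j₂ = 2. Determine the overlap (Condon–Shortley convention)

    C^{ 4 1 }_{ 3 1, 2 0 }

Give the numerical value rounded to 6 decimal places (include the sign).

+√(3/28) = +0.327327

√[9·1!5!3!/10! · 4!2!2!2!5!3!] = √(1728/7)
  +(−1)^0/∏(0,1,2,2,3,1)! = 1/24  (running 1/24)
  +(−1)^1/∏(1,0,1,1,4,2)! = -1/48  (running 1/48)
⟨..|..⟩ = √(1728/7)·(1/48) = +0.327327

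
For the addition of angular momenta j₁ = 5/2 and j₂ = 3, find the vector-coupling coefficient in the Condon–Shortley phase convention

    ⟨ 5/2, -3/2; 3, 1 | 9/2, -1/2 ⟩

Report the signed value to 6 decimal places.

√[10·1!4!5!/11! · 1!4!4!2!4!5!] = √(184320/77)
  +(−1)^0/∏(0,1,4,4,0,1)! = 1/576  (running 1/576)
  +(−1)^1/∏(1,0,3,3,1,2)! = -1/72  (running -7/576)
⟨..|..⟩ = √(184320/77)·(-7/576) = -0.594588

-0.594588  (= −√(35/99))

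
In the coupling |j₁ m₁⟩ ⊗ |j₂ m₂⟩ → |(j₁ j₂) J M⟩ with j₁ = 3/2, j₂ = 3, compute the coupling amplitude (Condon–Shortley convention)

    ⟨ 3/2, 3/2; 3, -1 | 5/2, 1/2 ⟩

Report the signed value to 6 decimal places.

+√(27/70) = +0.621059

√[6·2!1!4!/8! · 3!0!2!4!3!2!] = √(864/35)
  +(−1)^0/∏(0,2,0,2,1,2)! = 1/8  (running 1/8)
⟨..|..⟩ = √(864/35)·(1/8) = +0.621059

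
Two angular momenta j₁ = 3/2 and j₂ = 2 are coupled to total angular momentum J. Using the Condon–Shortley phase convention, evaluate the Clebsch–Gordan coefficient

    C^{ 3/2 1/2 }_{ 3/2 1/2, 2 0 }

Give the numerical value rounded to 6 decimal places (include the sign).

triangle: 2!·1!·2!/6! = 4/720
(j±m)!: 2!·1!·2!·2!·2!·1! = 16
prefactor² = (2J+1)·Δ·N² = 16/45
  k=0: +1/(0!·2!·1!·2!·0!·0!) = 1/4
  k=1: −1/(1!·1!·0!·1!·1!·1!) = -1
Σ = -3/4  ⇒  CG² = 16/45·(-3/4)² = 1/5
CG = −√(1/5) = -0.447214

-0.447214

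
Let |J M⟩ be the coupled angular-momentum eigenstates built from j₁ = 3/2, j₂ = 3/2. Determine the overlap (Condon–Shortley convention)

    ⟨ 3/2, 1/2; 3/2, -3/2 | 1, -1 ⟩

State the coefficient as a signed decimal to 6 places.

triangle: 2!·1!·1!/5! = 2/120
(j±m)!: 2!·1!·0!·3!·0!·2! = 24
prefactor² = (2J+1)·Δ·N² = 6/5
  k=0: +1/(0!·2!·1!·0!·0!·1!) = 1/2
Σ = 1/2  ⇒  CG² = 6/5·1/2² = 3/10
CG = +√(3/10) = +0.547723

+√(3/10) = +0.547723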